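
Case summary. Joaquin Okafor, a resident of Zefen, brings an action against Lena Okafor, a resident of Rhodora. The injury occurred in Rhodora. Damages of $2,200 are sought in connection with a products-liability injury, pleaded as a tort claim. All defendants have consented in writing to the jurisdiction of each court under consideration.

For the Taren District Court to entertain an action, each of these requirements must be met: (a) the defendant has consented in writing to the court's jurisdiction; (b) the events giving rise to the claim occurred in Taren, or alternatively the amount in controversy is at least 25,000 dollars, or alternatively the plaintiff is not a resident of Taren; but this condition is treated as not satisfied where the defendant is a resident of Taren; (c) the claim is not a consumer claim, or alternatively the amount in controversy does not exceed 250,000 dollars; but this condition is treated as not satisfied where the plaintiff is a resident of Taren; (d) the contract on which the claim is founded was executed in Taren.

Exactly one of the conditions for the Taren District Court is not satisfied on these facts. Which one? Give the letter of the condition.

(d)

The Taren District Court:
  (a) Every defendant has filed written consent. Condition met.
  (b) The plaintiff resides in Zefen, which is not Taren — that alternative is enough. And the carve-out is inapplicable — the defendant resides in Rhodora, not Taren. Met.
  (c) The claim is a tort claim, not a consumer claim, which satisfies one of the alternatives. The carve-out does not apply: the plaintiff resides in Zefen, not Taren. Met.
  (d) No contract (and hence no place of execution) is alleged. Not met.
Only condition (d) fails.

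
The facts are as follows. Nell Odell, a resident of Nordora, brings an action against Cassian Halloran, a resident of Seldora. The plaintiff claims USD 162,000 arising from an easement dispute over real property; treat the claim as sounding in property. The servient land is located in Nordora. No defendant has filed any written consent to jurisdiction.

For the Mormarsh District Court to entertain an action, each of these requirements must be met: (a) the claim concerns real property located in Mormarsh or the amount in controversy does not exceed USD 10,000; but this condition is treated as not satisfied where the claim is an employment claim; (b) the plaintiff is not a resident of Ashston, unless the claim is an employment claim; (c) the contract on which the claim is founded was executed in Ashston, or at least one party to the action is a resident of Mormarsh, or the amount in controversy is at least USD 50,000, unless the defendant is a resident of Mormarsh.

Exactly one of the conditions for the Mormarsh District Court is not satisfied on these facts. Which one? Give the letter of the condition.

The Mormarsh District Court:
  (a) The property lies in Nordora, not Mormarsh; the amount in controversy is $162,000, above the USD 10,000 ceiling — every alternative fails. Not satisfied.
  (b) The plaintiff resides in Nordora, which is not Ashston. Satisfied.
  (c) The amount in controversy is USD 162,000, which meets the 50,000 dollars floor — that alternative is enough. Satisfied.
Only condition (a) fails.

(a)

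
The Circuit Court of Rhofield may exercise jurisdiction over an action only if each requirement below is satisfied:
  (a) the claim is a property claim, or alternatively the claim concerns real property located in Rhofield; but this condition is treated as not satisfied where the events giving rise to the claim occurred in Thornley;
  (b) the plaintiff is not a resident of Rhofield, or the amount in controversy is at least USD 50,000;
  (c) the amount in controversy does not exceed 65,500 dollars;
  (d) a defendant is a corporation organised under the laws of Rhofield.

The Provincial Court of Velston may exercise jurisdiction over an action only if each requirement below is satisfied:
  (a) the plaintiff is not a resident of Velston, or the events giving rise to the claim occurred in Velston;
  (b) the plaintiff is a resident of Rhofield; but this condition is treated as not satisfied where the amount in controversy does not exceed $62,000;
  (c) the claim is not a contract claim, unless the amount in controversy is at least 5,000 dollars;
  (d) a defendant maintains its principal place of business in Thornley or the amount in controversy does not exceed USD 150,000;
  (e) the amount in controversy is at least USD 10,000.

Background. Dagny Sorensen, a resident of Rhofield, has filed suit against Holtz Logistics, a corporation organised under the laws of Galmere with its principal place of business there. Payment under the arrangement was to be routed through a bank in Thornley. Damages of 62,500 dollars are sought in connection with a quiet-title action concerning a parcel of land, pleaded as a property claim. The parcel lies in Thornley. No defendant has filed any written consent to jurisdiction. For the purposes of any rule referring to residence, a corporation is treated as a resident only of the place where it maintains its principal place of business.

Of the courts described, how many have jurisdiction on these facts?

1

The Circuit Court of Rhofield:
  (a) The claim is a property claim, so this disjunct is met. But the carve-out bites: the operative events occurred in Thornley. Fails.
  (b) The amount in controversy is 62,500 dollars, which meets the 50,000 dollars floor, so one alternative holds. Satisfied.
  (c) The amount in controversy is 62,500 dollars, within the $65,500 ceiling. Satisfied.
  (d) The corporate defendant(s) are organised in Galmere, not Rhofield. Condition not met.
  → At least one condition fails; no jurisdiction.
The Provincial Court of Velston:
  (a) The plaintiff resides in Rhofield, which is not Velston, so one alternative holds. Met.
  (b) The plaintiff resides in Rhofield. And the carve-out is inapplicable — the amount in controversy is 62,500 dollars, above the 62,000 dollars ceiling. Condition met.
  (c) The claim is a property claim, not a contract claim. Condition met.
  (d) The amount in controversy is USD 62,500, within the USD 150,000 ceiling — that alternative is enough. Condition met.
  (e) The amount in controversy is 62,500 dollars, which meets the 10,000 dollars floor. Condition met.
  → Jurisdiction lies.
Courts with jurisdiction: the Provincial Court of Velston — 1 in total.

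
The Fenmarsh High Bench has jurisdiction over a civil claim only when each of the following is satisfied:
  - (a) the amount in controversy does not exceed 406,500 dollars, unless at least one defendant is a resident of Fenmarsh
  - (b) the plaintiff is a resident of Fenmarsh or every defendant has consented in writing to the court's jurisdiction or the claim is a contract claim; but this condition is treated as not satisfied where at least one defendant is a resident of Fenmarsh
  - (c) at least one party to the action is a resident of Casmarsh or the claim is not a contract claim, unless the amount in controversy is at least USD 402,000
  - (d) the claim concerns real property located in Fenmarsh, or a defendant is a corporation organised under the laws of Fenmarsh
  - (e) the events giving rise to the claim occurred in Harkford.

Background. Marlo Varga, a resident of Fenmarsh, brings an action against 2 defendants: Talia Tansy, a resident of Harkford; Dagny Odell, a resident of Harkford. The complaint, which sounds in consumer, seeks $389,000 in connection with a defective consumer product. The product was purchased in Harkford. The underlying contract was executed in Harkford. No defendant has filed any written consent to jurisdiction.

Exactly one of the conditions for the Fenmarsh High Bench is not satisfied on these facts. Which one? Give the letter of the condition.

The Fenmarsh High Bench:
  (a) The amount in controversy is 389,000 dollars, within the USD 406,500 ceiling. Condition met.
  (b) The plaintiff resides in Fenmarsh — that alternative is enough. The carve-out does not apply: no defendant resides in Fenmarsh (they reside in Harkford, Harkford). Condition met.
  (c) The claim is a consumer claim, not a contract claim, so one alternative holds. Condition met.
  (d) The claim does not concern real property; no defendant is a corporation — none of the alternatives is met. Not satisfied.
  (e) The operative events occurred in Harkford. Met.
Only condition (d) fails.

(d)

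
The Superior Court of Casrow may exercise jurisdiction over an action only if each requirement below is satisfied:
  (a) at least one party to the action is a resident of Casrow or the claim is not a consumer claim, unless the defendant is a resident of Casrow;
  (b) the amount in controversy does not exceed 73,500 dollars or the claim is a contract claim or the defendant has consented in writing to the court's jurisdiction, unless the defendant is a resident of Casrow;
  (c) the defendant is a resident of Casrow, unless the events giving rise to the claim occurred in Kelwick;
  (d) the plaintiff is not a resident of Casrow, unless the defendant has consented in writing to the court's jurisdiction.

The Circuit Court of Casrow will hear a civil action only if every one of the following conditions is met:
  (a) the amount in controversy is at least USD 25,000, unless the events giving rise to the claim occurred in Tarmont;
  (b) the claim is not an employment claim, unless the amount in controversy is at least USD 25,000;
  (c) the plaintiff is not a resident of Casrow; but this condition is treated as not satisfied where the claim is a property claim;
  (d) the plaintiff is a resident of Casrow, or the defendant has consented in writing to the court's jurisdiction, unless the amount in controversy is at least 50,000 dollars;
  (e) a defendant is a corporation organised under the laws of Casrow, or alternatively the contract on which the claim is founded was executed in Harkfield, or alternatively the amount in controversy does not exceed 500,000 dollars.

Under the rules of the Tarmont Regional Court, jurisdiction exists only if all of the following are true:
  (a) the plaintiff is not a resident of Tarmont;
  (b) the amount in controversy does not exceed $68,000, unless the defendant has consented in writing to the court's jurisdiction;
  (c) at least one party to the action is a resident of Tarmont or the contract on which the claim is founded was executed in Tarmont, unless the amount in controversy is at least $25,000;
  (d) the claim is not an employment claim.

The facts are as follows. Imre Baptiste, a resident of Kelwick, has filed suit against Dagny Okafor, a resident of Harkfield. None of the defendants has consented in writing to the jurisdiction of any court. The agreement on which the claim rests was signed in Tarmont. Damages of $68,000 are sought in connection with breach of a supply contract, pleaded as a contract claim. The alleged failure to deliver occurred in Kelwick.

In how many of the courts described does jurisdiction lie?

3

The Superior Court of Casrow:
  (a) The claim is a contract claim, not a consumer claim — that alternative is enough. Met.
  (b) The amount in controversy is $68,000, within the 73,500 dollars ceiling, which satisfies one of the alternatives. Condition met.
  (c) The defendant resides in Harkfield, not Casrow. But the operative events occurred in Kelwick, and the 'unless' clause therefore excuses the requirement. Condition met.
  (d) The plaintiff resides in Kelwick, which is not Casrow. Satisfied.
  → The court has jurisdiction.
The Circuit Court of Casrow:
  (a) The amount in controversy is USD 68,000, which meets the USD 25,000 floor. Condition met.
  (b) The claim is a contract claim, not an employment claim. Condition met.
  (c) The plaintiff resides in Kelwick, which is not Casrow. The exception is not triggered, since the claim is a contract claim, not a property claim. Met.
  (d) The plaintiff resides in Kelwick, not Casrow; no such written consent has been filed — none of the alternatives is met. But the amount in controversy is 68,000 dollars, which meets the 50,000 dollars floor, and the 'unless' clause therefore excuses the requirement. Condition met.
  (e) The amount in controversy is USD 68,000, within the $500,000 ceiling — that alternative is enough. Condition met.
  → The court has jurisdiction.
The Tarmont Regional Court:
  (a) The plaintiff resides in Kelwick, which is not Tarmont. Met.
  (b) The amount in controversy is 68,000 dollars, within the $68,000 ceiling. Condition met.
  (c) The contract was executed in Tarmont, which satisfies one of the alternatives. Met.
  (d) The claim is a contract claim, not an employment claim. Met.
  → All conditions met; jurisdiction exists.
Courts with jurisdiction: the Superior Court of Casrow, the Circuit Court of Casrow, the Tarmont Regional Court — 3 in total.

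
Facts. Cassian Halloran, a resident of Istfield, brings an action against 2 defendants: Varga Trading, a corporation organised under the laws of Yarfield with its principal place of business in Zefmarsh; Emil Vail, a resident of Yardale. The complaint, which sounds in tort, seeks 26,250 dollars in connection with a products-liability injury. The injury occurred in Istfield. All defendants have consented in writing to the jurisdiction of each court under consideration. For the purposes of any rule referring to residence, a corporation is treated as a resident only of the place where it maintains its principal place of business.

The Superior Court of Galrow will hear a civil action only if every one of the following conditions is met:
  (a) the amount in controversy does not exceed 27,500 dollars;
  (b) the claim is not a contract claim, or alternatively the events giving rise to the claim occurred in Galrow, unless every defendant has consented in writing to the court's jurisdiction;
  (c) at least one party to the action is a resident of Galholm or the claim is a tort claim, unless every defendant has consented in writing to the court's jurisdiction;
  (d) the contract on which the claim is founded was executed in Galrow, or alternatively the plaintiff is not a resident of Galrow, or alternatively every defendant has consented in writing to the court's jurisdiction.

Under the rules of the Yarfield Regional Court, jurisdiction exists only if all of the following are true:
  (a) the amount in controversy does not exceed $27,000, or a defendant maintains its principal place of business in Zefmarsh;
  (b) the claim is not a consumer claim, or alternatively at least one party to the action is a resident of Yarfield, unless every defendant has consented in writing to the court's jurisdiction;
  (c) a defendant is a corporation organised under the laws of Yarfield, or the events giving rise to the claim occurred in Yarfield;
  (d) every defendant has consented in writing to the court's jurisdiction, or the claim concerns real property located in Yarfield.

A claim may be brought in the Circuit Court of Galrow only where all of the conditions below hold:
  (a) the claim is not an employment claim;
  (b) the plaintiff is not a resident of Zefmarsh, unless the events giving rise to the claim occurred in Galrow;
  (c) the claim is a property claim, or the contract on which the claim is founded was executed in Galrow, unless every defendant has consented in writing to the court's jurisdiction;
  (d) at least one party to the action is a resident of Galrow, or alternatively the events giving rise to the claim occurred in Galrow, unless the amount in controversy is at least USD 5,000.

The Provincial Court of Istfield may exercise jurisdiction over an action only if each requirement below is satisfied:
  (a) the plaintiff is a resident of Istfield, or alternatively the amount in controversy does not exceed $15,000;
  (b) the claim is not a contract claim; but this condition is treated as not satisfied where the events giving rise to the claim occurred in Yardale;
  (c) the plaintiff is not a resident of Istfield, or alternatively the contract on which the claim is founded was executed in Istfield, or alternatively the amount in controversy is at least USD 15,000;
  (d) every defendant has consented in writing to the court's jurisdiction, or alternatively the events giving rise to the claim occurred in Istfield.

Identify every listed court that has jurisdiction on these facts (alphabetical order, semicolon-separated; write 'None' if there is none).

the Circuit Court of Galrow; the Provincial Court of Istfield; the Superior Court of Galrow; the Yarfield Regional Court

The Superior Court of Galrow:
  (a) The amount in controversy is USD 26,250, within the 27,500 dollars ceiling. Satisfied.
  (b) The claim is a tort claim, not a contract claim, so one alternative holds. Met.
  (c) The claim is a tort claim, which satisfies one of the alternatives. Met.
  (d) The plaintiff resides in Istfield, which is not Galrow, which satisfies one of the alternatives. Condition met.
  → The court has jurisdiction.
The Yarfield Regional Court:
  (a) The amount in controversy is 26,250 dollars, within the USD 27,000 ceiling, so this disjunct is met. Satisfied.
  (b) The claim is a tort claim, not a consumer claim, so one alternative holds. Condition met.
  (c) Varga Trading is organised under the laws of Yarfield, so this disjunct is met. Condition met.
  (d) Every defendant has filed written consent, which satisfies one of the alternatives. Condition met.
  → All conditions met; jurisdiction exists.
The Circuit Court of Galrow:
  (a) The claim is a tort claim, not an employment claim. Met.
  (b) The plaintiff resides in Istfield, which is not Zefmarsh. Satisfied.
  (c) The claim is a tort claim, not a property claim; no contract (and hence no place of execution) is alleged — every alternative fails. But every defendant has filed written consent, and the 'unless' clause therefore excuses the requirement. Met.
  (d) No party resides in Galrow; the operative events occurred in Istfield, not Galrow — none of the alternatives is met. However, the amount in controversy is USD 26,250, which meets the 5,000 dollars floor, so the 'unless' proviso supplies this condition. Satisfied.
  → Every requirement is satisfied — jurisdiction.
The Provincial Court of Istfield:
  (a) The plaintiff resides in Istfield, so one alternative holds. Met.
  (b) The claim is a tort claim, not a contract claim. The exception is not triggered, since the operative events occurred in Istfield, not Yardale. Satisfied.
  (c) The amount in controversy is $26,250, which meets the 15,000 dollars floor, so this disjunct is met. Met.
  (d) Every defendant has filed written consent, so this disjunct is met. Satisfied.
  → Jurisdiction lies.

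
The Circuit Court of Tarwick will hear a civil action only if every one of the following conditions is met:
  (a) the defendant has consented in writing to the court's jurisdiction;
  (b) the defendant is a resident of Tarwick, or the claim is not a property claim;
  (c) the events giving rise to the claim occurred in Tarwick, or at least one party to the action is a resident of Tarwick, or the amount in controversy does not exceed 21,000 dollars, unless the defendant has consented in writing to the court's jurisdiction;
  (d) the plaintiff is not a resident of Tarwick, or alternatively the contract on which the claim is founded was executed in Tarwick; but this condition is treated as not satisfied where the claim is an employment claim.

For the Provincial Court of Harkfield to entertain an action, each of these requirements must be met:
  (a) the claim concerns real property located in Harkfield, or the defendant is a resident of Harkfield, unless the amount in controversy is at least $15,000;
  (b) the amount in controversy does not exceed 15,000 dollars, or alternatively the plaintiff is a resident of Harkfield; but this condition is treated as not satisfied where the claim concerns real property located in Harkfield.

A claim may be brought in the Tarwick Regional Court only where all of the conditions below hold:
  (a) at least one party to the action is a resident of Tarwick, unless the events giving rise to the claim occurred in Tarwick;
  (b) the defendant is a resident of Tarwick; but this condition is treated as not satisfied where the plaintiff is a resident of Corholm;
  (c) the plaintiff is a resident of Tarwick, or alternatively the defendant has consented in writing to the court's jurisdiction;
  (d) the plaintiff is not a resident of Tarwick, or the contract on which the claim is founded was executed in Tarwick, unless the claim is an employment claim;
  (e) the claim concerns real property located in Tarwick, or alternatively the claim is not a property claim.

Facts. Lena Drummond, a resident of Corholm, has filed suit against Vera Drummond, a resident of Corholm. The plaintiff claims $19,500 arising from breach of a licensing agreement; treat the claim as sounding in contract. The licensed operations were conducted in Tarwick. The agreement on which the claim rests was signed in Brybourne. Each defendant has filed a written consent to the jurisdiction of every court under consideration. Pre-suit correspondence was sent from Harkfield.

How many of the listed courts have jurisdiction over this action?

The Circuit Court of Tarwick:
  (a) Every defendant has filed written consent. Condition met.
  (b) The claim is a contract claim, not a property claim, so one alternative holds. Met.
  (c) The operative events occurred in Tarwick, so one alternative holds. Condition met.
  (d) The plaintiff resides in Corholm, which is not Tarwick, so one alternative holds. The exception is not triggered, since the claim is a contract claim, not an employment claim. Satisfied.
  → Every requirement is satisfied — jurisdiction.
The Provincial Court of Harkfield:
  (a) The claim does not concern real property; the defendant resides in Corholm, not Harkfield — every alternative fails. However, the amount in controversy is USD 19,500, which meets the 15,000 dollars floor, so the 'unless' proviso supplies this condition. Condition met.
  (b) The amount in controversy is $19,500, above the USD 15,000 ceiling; the plaintiff resides in Corholm, not Harkfield — none of the alternatives is met. Condition not met.
  → At least one condition fails; no jurisdiction.
The Tarwick Regional Court:
  (a) No party resides in Tarwick. But the operative events occurred in Tarwick, and the 'unless' clause therefore excuses the requirement. Satisfied.
  (b) The defendant resides in Corholm, not Tarwick. Not met.
  (c) Every defendant has filed written consent, so one alternative holds. Satisfied.
  (d) The plaintiff resides in Corholm, which is not Tarwick, which satisfies one of the alternatives. Condition met.
  (e) The claim is a contract claim, not a property claim, so this disjunct is met. Satisfied.
  → The court lacks jurisdiction.
Courts with jurisdiction: the Circuit Court of Tarwick — 1 in total.

1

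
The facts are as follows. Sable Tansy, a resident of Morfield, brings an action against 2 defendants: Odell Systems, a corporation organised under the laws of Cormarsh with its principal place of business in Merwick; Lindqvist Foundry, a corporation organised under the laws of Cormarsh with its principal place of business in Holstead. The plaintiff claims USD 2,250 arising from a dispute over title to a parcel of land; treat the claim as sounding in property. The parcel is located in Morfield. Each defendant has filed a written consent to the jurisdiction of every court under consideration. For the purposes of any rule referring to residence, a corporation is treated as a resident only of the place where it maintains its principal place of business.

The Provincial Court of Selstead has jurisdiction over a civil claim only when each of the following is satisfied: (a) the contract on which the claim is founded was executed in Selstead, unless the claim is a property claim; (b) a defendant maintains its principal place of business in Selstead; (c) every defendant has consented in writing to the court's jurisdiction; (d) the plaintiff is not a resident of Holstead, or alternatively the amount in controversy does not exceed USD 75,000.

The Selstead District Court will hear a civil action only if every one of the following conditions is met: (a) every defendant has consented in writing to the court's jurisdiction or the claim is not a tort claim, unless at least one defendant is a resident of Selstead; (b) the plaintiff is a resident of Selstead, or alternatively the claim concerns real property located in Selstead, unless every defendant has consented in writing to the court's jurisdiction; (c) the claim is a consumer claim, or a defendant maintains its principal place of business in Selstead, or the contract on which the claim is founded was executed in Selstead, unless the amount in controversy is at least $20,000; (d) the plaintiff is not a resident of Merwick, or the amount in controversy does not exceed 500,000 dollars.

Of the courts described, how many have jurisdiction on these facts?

The Provincial Court of Selstead:
  (a) No contract (and hence no place of execution) is alleged. But the claim is a property claim, and the 'unless' clause therefore excuses the requirement. Met.
  (b) The corporate defendant(s) have their principal place of business in Holstead, Merwick, not Selstead. Not satisfied.
  (c) Every defendant has filed written consent. Satisfied.
  (d) The plaintiff resides in Morfield, which is not Holstead, so this disjunct is met. Satisfied.
  → At least one condition fails; no jurisdiction.
The Selstead District Court:
  (a) Every defendant has filed written consent — that alternative is enough. Satisfied.
  (b) The plaintiff resides in Morfield, not Selstead; the property lies in Morfield, not Selstead — no alternative holds. The proviso rescues it, though: every defendant has filed written consent. Condition met.
  (c) The claim is a property claim, not a consumer claim; the corporate defendant(s) have their principal place of business in Holstead, Merwick, not Selstead; no contract (and hence no place of execution) is alleged — no alternative holds. Nor does the 'unless' clause help: the amount in controversy is 2,250 dollars, below the 20,000 dollars floor. Condition not met.
  (d) The plaintiff resides in Morfield, which is not Merwick — that alternative is enough. Condition met.
  → The court lacks jurisdiction.
No court satisfies all of its conditions.

0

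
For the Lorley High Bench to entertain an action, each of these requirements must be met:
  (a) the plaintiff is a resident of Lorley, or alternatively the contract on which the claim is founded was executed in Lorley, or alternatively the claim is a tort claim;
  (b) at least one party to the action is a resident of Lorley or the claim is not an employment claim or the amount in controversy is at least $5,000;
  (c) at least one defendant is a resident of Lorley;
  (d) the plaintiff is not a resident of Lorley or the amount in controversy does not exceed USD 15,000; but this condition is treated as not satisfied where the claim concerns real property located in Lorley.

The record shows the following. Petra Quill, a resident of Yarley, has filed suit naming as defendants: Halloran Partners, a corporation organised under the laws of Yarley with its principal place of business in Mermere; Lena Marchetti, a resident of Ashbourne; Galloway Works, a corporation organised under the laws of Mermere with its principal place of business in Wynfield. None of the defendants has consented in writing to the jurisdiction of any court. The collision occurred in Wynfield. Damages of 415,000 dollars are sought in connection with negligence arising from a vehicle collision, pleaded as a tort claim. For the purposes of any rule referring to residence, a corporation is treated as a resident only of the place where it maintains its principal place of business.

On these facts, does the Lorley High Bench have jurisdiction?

The Lorley High Bench:
  (a) The claim is a tort claim, which satisfies one of the alternatives. Condition met.
  (b) The claim is a tort claim, not an employment claim, so this disjunct is met. Met.
  (c) No defendant resides in Lorley (they reside in Mermere, Ashbourne, Wynfield). Not satisfied.
  (d) The plaintiff resides in Yarley, which is not Lorley, so this disjunct is met. The exception is not triggered, since the claim does not concern real property. Met.
  → Not every requirement is met — no jurisdiction.

No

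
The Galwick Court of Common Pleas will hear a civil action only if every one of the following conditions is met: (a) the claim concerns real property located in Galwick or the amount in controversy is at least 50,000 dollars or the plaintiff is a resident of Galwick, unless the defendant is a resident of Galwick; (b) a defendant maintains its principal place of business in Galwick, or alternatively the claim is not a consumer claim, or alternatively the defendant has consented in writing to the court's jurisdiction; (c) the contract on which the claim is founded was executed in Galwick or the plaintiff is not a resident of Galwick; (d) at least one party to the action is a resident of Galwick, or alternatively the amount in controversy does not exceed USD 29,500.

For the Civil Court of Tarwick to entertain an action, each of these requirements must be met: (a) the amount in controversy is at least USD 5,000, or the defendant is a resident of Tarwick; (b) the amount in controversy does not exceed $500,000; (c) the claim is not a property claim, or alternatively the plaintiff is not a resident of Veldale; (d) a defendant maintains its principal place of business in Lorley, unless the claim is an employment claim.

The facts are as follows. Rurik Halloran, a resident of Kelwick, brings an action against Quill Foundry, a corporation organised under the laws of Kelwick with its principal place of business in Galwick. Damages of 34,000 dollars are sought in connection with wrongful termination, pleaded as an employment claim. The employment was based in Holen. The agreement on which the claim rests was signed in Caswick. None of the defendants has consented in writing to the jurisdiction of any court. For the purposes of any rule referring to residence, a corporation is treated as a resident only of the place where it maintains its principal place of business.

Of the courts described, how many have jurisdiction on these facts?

The Galwick Court of Common Pleas:
  (a) The claim does not concern real property; the amount in controversy is $34,000, below the USD 50,000 floor; the plaintiff resides in Kelwick, not Galwick — none of the alternatives is met. The proviso rescues it, though: the defendant resides in Galwick. Satisfied.
  (b) Quill Foundry has its principal place of business in Galwick, so one alternative holds. Condition met.
  (c) The plaintiff resides in Kelwick, which is not Galwick, so this disjunct is met. Condition met.
  (d) Quill Foundry resides in Galwick — that alternative is enough. Satisfied.
  → Jurisdiction lies.
The Civil Court of Tarwick:
  (a) The amount in controversy is $34,000, which meets the $5,000 floor, so one alternative holds. Condition met.
  (b) The amount in controversy is 34,000 dollars, within the 500,000 dollars ceiling. Met.
  (c) The claim is an employment claim, not a property claim, so this disjunct is met. Met.
  (d) The corporate defendant(s) have their principal place of business in Galwick, not Lorley. But the claim is an employment claim, and the 'unless' clause therefore excuses the requirement. Satisfied.
  → The court has jurisdiction.
Courts with jurisdiction: the Galwick Court of Common Pleas, the Civil Court of Tarwick — 2 in total.

2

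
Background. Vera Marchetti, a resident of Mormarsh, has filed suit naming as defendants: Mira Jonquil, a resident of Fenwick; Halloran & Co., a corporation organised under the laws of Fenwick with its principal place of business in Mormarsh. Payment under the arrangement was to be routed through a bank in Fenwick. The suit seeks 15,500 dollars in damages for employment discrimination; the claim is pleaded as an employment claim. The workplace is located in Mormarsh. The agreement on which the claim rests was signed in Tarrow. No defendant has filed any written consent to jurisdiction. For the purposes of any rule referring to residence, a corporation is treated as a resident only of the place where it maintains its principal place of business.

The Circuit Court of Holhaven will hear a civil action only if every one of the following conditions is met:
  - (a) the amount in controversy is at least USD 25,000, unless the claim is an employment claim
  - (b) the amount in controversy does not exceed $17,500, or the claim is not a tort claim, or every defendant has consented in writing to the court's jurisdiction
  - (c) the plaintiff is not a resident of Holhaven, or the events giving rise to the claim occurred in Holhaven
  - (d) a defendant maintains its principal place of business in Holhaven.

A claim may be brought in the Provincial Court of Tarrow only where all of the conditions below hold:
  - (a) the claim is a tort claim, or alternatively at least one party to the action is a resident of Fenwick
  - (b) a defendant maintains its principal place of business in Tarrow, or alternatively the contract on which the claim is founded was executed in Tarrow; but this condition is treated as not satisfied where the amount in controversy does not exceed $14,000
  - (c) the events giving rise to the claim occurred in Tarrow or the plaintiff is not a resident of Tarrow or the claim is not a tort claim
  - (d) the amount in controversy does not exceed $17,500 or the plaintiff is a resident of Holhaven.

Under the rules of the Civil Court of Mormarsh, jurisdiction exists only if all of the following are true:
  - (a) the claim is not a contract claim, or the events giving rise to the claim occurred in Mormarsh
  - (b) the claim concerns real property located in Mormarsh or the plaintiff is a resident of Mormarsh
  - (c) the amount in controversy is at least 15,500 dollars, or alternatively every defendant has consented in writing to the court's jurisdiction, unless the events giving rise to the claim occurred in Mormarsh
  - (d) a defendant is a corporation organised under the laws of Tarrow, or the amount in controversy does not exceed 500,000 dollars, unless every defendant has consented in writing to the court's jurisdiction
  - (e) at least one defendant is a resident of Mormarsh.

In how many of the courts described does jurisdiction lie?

The Circuit Court of Holhaven:
  (a) The amount in controversy is $15,500, below the $25,000 floor. But the claim is an employment claim, and the 'unless' clause therefore excuses the requirement. Met.
  (b) The amount in controversy is USD 15,500, within the 17,500 dollars ceiling, so this disjunct is met. Condition met.
  (c) The plaintiff resides in Mormarsh, which is not Holhaven, which satisfies one of the alternatives. Satisfied.
  (d) The corporate defendant(s) have their principal place of business in Mormarsh, not Holhaven. Not met.
  → No jurisdiction.
The Provincial Court of Tarrow:
  (a) Mira Jonquil resides in Fenwick, which satisfies one of the alternatives. Met.
  (b) The contract was executed in Tarrow — that alternative is enough. The carve-out does not apply: the amount in controversy is $15,500, above the $14,000 ceiling. Met.
  (c) The plaintiff resides in Mormarsh, which is not Tarrow, so this disjunct is met. Satisfied.
  (d) The amount in controversy is 15,500 dollars, within the USD 17,500 ceiling, so this disjunct is met. Met.
  → Jurisdiction lies.
The Civil Court of Mormarsh:
  (a) The claim is an employment claim, not a contract claim, so this disjunct is met. Condition met.
  (b) The plaintiff resides in Mormarsh, so one alternative holds. Condition met.
  (c) The amount in controversy is USD 15,500, which meets the $15,500 floor, so one alternative holds. Satisfied.
  (d) The amount in controversy is USD 15,500, within the $500,000 ceiling, so this disjunct is met. Condition met.
  (e) Halloran & Co. resides in Mormarsh. Satisfied.
  → The court has jurisdiction.
Courts with jurisdiction: the Provincial Court of Tarrow, the Civil Court of Mormarsh — 2 in total.

2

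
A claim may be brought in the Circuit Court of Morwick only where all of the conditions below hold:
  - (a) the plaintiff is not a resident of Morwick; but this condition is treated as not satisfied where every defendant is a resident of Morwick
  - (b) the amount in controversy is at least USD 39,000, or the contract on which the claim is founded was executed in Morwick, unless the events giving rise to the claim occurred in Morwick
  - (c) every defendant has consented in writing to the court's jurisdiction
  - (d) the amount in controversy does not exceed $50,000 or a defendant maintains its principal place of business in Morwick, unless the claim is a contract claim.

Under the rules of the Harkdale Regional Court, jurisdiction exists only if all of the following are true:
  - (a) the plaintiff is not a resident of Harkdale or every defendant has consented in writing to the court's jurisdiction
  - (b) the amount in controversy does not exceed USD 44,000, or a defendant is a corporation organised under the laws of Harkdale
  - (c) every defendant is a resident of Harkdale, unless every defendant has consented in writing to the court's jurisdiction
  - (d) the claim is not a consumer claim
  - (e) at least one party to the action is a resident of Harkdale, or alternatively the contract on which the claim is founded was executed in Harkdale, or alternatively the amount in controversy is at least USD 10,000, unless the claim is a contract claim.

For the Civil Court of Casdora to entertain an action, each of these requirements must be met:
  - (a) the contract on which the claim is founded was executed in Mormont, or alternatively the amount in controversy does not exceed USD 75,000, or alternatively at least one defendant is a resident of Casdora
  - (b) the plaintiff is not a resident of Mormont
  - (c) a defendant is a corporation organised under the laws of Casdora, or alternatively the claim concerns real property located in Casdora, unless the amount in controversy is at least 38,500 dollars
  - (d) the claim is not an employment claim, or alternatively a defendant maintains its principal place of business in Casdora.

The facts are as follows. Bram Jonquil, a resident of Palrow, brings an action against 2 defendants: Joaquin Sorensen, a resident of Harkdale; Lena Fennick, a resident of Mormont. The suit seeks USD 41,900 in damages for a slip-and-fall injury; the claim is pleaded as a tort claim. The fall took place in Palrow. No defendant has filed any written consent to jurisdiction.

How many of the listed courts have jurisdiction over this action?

1

The Circuit Court of Morwick:
  (a) The plaintiff resides in Palrow, which is not Morwick. And the carve-out is inapplicable — the defendants reside as follows — Joaquin Sorensen in Harkdale, Lena Fennick in Mormont — not all in Morwick. Met.
  (b) The amount in controversy is $41,900, which meets the $39,000 floor, so this disjunct is met. Met.
  (c) No such written consent has been filed. Not satisfied.
  (d) The amount in controversy is 41,900 dollars, within the USD 50,000 ceiling, so one alternative holds. Condition met.
  → Not every requirement is met — no jurisdiction.
The Harkdale Regional Court:
  (a) The plaintiff resides in Palrow, which is not Harkdale, which satisfies one of the alternatives. Condition met.
  (b) The amount in controversy is $41,900, within the USD 44,000 ceiling, so one alternative holds. Met.
  (c) The defendants reside as follows — Joaquin Sorensen in Harkdale, Lena Fennick in Mormont — not all in Harkdale. And no such written consent has been filed, so the proviso does not save it. Not satisfied.
  (d) The claim is a tort claim, not a consumer claim. Met.
  (e) Joaquin Sorensen resides in Harkdale, which satisfies one of the alternatives. Met.
  → At least one condition fails; no jurisdiction.
The Civil Court of Casdora:
  (a) The amount in controversy is 41,900 dollars, within the USD 75,000 ceiling, so one alternative holds. Met.
  (b) The plaintiff resides in Palrow, which is not Mormont. Condition met.
  (c) No defendant is a corporation; the claim does not concern real property — none of the alternatives is met. But the amount in controversy is $41,900, which meets the 38,500 dollars floor, and the 'unless' clause therefore excuses the requirement. Met.
  (d) The claim is a tort claim, not an employment claim, so this disjunct is met. Satisfied.
  → Every requirement is satisfied — jurisdiction.
Courts with jurisdiction: the Civil Court of Casdora — 1 in total.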